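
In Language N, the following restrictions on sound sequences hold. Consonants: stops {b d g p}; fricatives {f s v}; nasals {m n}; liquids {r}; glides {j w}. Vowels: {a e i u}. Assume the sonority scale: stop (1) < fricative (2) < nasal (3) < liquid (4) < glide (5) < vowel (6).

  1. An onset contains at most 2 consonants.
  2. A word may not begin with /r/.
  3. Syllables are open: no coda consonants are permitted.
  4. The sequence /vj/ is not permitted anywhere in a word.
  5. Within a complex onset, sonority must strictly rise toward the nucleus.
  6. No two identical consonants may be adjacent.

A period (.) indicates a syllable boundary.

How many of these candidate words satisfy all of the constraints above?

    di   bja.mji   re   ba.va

di — σ1 onset /d/, coda /∅/ ok → permitted
bja.mji — σ1 onset /bj/ (1→5 rises), coda /∅/ ok; σ2 onset /mj/ (3→5 rises), coda /∅/ ok → permitted
re — violates constraint 2: word begins with /r/ → not permitted
ba.va — σ1 onset /b/, coda /∅/ ok; σ2 onset /v/, coda /∅/ ok → permitted
Permitted: di, bja.mji, ba.va → 3.

3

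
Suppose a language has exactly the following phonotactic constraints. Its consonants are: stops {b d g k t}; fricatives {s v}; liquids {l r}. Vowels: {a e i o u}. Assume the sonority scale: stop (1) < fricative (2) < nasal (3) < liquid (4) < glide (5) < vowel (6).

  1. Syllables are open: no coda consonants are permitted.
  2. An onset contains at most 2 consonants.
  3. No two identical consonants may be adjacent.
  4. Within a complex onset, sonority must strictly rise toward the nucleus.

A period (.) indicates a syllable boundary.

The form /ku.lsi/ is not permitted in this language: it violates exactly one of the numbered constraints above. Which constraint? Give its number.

/ku.lsi/: syllable 2 onset /ls/: /l/ (liquid, 4) → /s/ (fricative, 2) does not rise.
This is a violation of constraint 4: "Within a complex onset, sonority must strictly rise toward the nucleus."
The remaining constraints (1, 2, 3) are satisfied.

4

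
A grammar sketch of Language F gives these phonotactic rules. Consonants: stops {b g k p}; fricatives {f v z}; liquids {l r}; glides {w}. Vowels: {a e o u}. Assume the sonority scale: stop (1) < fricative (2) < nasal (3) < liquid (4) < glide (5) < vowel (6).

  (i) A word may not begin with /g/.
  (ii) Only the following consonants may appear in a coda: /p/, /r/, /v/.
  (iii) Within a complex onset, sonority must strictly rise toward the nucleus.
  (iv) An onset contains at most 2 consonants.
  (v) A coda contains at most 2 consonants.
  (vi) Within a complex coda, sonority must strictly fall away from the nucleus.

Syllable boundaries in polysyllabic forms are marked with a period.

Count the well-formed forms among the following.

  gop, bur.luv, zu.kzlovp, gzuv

gop — violates constraint (i): word begins with /g/ → ill-formed
bur.luv — σ1 onset /b/, coda /r/ ok; σ2 onset /l/, coda /v/ ok → well-formed
zu.kzlovp — violates constraint (iv): syllable 2 onset /kzl/ has 3 consonants (> 2) → ill-formed
gzuv — violates constraint (i): word begins with /g/ → ill-formed
Well-formed: bur.luv → 1.

1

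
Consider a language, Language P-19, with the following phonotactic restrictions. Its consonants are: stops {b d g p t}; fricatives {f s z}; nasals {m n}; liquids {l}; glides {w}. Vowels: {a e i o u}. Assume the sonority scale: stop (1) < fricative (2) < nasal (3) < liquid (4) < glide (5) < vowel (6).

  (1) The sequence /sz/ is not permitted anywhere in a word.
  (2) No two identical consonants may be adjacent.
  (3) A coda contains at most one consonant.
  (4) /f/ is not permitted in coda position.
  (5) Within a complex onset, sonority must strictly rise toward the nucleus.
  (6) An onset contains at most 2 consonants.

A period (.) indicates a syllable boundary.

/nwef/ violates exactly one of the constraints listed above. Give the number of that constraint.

4

/nwef/: syllable 1 coda contains /f/.
This is a violation of constraint 4: "/f/ is not permitted in coda position."
The remaining constraints (1, 2, 3, 5, 6) are satisfied.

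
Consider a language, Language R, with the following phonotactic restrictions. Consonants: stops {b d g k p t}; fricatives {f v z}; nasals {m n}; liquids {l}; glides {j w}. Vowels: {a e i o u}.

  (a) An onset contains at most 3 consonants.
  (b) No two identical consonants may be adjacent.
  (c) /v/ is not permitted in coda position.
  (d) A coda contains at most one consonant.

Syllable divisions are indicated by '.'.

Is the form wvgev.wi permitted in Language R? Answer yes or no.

wvgev.wi — violates constraint (c): syllable 1 coda contains /v/ → not permitted

no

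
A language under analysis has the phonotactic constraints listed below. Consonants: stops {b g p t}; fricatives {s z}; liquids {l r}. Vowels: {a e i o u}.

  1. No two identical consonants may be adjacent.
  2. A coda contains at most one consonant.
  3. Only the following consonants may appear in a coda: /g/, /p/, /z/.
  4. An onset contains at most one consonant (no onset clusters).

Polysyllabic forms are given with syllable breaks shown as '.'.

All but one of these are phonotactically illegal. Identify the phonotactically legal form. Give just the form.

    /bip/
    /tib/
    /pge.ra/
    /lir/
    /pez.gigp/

/bip/

/bip/ — σ1 onset /b/, coda /p/ ok → phonotactically legal
/tib/ — violates constraint 3: syllable 1 coda contains /b/, which is not a licensed coda consonant → phonotactically illegal
/pge.ra/ — violates constraint 4: syllable 1 onset /pg/ has 2 consonants (> 1) → phonotactically illegal
/lir/ — violates constraint 3: syllable 1 coda contains /r/, which is not a licensed coda consonant → phonotactically illegal
/pez.gigp/ — violates constraint 2: syllable 2 coda /gp/ has 2 consonants (> 1) → phonotactically illegal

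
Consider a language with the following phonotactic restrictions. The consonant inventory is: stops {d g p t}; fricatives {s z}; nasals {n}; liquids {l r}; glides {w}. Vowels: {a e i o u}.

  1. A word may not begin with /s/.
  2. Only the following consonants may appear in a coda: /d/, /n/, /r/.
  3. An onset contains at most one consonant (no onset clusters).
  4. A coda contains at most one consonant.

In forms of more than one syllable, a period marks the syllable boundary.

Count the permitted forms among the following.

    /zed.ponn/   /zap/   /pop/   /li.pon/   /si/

1

/zed.ponn/ — violates constraint 4: syllable 2 coda /nn/ has 2 consonants (> 1) → not permitted
/zap/ — violates constraint 2: syllable 1 coda contains /p/, which is not a licensed coda consonant → not permitted
/pop/ — violates constraint 2: syllable 1 coda contains /p/, which is not a licensed coda consonant → not permitted
/li.pon/ — σ1 onset /l/, coda /∅/ ok; σ2 onset /p/, coda /n/ ok → permitted
/si/ — violates constraint 1: word begins with /s/ → not permitted
Permitted: /li.pon/ → 1.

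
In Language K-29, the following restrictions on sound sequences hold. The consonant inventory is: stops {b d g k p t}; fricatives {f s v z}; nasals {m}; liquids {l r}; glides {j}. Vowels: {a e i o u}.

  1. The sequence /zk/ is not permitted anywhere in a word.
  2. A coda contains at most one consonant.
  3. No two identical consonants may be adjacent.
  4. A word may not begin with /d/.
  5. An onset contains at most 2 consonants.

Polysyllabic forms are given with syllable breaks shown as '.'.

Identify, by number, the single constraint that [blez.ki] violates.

[blez.ki]: contains banned sequence /zk/.
This is a violation of constraint 1: "The sequence /zk/ is not permitted anywhere in a word."
The remaining constraints (2, 3, 4, 5) are satisfied.

1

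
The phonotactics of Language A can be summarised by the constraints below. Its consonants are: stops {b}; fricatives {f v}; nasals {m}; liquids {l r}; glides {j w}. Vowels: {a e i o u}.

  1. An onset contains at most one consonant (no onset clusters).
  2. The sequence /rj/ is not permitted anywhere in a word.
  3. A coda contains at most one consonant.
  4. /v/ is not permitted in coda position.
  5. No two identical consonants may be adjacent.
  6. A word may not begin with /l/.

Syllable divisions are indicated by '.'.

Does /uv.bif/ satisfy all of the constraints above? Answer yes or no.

no

/uv.bif/ — violates constraint 4: syllable 1 coda contains /v/ → not permitted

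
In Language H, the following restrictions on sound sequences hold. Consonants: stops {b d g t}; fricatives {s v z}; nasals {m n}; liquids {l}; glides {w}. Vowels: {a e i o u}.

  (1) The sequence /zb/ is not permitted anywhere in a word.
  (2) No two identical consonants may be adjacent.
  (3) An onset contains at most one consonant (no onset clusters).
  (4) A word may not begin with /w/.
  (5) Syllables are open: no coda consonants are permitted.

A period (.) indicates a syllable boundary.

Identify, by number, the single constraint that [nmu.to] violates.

3

[nmu.to]: syllable 1 onset /nm/ has 2 consonants (> 1).
This is a violation of constraint 3: "An onset contains at most one consonant (no onset clusters)."
The remaining constraints (1, 2, 4, 5) are satisfied.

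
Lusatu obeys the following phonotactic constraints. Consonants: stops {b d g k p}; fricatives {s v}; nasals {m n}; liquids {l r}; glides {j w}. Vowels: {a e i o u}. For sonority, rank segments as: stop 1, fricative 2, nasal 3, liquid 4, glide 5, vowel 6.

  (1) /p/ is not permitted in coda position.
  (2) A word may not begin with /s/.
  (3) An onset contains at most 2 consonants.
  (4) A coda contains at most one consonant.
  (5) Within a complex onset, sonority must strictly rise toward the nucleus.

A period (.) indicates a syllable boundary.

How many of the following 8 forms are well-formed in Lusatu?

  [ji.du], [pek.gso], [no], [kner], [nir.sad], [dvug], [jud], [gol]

[ji.du] — σ1 onset /j/, coda /∅/ ok; σ2 onset /d/, coda /∅/ ok → well-formed
[pek.gso] — σ1 onset /p/, coda /k/ ok; σ2 onset /gs/ (1→2 rises), coda /∅/ ok → well-formed
[no] — σ1 onset /n/, coda /∅/ ok → well-formed
[kner] — σ1 onset /kn/ (1→3 rises), coda /r/ ok → well-formed
[nir.sad] — σ1 onset /n/, coda /r/ ok; σ2 onset /s/, coda /d/ ok → well-formed
[dvug] — σ1 onset /dv/ (1→2 rises), coda /g/ ok → well-formed
[jud] — σ1 onset /j/, coda /d/ ok → well-formed
[gol] — σ1 onset /g/, coda /l/ ok → well-formed
Well-formed: [ji.du], [pek.gso], [no], [kner], [nir.sad], [dvug], [jud], [gol] → 8.

8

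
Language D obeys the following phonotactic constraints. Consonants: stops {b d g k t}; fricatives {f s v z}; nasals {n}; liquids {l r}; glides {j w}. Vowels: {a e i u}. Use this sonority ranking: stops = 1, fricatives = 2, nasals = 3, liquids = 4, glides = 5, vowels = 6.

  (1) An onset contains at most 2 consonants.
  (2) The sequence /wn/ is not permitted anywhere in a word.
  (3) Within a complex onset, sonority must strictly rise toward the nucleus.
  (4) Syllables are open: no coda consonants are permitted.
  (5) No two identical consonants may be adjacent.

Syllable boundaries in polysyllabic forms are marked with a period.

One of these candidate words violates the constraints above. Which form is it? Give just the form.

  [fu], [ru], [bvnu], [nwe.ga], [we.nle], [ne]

[bvnu]

[fu] — σ1 onset /f/, coda /∅/ ok → well-formed
[ru] — σ1 onset /r/, coda /∅/ ok → well-formed
[bvnu] — violates constraint 1: syllable 1 onset /bvn/ has 3 consonants (> 2) → ill-formed
[nwe.ga] — σ1 onset /nw/ (3→5 rises), coda /∅/ ok; σ2 onset /g/, coda /∅/ ok → well-formed
[we.nle] — σ1 onset /w/, coda /∅/ ok; σ2 onset /nl/ (3→4 rises), coda /∅/ ok → well-formed
[ne] — σ1 onset /n/, coda /∅/ ok → well-formed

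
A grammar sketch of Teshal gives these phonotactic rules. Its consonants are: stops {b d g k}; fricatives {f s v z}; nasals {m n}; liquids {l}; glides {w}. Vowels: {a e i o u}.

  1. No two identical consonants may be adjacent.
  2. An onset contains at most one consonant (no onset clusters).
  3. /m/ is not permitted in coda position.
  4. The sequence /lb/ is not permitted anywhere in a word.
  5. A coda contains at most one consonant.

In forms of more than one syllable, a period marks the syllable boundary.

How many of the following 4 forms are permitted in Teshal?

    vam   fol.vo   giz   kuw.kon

vam — violates constraint 3: syllable 1 coda contains /m/ → not permitted
fol.vo — σ1 onset /f/, coda /l/ ok; σ2 onset /v/, coda /∅/ ok → permitted
giz — σ1 onset /g/, coda /z/ ok → permitted
kuw.kon — σ1 onset /k/, coda /w/ ok; σ2 onset /k/, coda /n/ ok → permitted
Permitted: fol.vo, giz, kuw.kon → 3.

3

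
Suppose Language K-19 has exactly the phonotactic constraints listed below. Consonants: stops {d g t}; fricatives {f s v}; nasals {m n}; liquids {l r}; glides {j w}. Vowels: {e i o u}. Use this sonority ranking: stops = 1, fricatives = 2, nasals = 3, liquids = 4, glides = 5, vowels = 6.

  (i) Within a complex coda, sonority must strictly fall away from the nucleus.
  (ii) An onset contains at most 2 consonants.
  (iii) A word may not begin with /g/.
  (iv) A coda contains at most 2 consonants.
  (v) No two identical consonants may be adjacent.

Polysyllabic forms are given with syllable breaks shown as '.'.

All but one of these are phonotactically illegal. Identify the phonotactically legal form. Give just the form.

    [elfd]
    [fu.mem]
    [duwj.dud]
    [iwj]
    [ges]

[elfd] — violates constraint (iv): syllable 1 coda /lfd/ has 3 consonants (> 2) → phonotactically illegal
[fu.mem] — σ1 onset /f/, coda /∅/ ok; σ2 onset /m/, coda /m/ ok → phonotactically legal
[duwj.dud] — violates constraint (i): syllable 1 coda /wj/: /w/ (glide, 5) → /j/ (glide, 5) does not fall → phonotactically illegal
[iwj] — violates constraint (i): syllable 1 coda /wj/: /w/ (glide, 5) → /j/ (glide, 5) does not fall → phonotactically illegal
[ges] — violates constraint (iii): word begins with /g/ → phonotactically illegal

[fu.mem]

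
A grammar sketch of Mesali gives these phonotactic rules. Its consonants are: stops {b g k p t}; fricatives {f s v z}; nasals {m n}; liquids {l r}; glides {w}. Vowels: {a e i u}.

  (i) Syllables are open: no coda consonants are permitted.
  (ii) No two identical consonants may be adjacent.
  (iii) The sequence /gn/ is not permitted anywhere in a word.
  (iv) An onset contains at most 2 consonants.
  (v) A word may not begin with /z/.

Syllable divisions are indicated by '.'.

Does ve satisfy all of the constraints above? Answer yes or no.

ve — σ1 onset /v/, coda /∅/ ok → well-formed

yes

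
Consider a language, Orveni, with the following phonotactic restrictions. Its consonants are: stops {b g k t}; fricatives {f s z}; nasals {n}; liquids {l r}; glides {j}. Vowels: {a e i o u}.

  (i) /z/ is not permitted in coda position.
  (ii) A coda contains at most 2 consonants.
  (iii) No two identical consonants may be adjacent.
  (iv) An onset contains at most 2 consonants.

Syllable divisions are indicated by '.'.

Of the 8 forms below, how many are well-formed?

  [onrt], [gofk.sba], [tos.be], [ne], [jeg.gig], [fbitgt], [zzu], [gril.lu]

3

[onrt] — violates constraint (ii): syllable 1 coda /nrt/ has 3 consonants (> 2) → ill-formed
[gofk.sba] — σ1 onset /g/, coda /fk/ (2C) ok; σ2 onset /sb/ (2C), coda /∅/ ok → well-formed
[tos.be] — σ1 onset /t/, coda /s/ ok; σ2 onset /b/, coda /∅/ ok → well-formed
[ne] — σ1 onset /n/, coda /∅/ ok → well-formed
[jeg.gig] — violates constraint (iii): adjacent identical consonants /gg/ → ill-formed
[fbitgt] — violates constraint (ii): syllable 1 coda /tgt/ has 3 consonants (> 2) → ill-formed
[zzu] — violates constraint (iii): adjacent identical consonants /zz/ → ill-formed
[gril.lu] — violates constraint (iii): adjacent identical consonants /ll/ → ill-formed
Well-formed: [gofk.sba], [tos.be], [ne] → 3.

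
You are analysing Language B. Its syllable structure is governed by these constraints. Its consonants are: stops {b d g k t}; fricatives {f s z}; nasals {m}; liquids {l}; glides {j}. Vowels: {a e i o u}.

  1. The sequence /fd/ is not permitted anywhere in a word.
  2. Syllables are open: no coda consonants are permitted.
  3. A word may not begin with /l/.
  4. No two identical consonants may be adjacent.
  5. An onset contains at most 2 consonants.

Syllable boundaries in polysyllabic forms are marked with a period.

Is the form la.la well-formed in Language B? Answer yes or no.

no

la.la — violates constraint 3: word begins with /l/ → ill-formed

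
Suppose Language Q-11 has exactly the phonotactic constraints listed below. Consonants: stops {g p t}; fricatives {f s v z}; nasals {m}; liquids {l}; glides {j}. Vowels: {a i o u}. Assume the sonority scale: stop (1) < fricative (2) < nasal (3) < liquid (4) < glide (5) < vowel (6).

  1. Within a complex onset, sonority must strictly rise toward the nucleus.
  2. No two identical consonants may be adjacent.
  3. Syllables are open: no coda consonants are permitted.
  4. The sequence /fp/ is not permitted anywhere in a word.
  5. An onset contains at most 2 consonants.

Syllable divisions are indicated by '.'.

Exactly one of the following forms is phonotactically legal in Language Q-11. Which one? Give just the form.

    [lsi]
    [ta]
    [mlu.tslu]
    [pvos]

[ta]

[lsi] — violates constraint 1: syllable 1 onset /ls/: /l/ (liquid, 4) → /s/ (fricative, 2) does not rise → phonotactically illegal
[ta] — σ1 onset /t/, coda /∅/ ok → phonotactically legal
[mlu.tslu] — violates constraint 5: syllable 2 onset /tsl/ has 3 consonants (> 2) → phonotactically illegal
[pvos] — violates constraint 3: syllable 1 coda /s/ has 1 consonant (> 0) → phonotactically illegal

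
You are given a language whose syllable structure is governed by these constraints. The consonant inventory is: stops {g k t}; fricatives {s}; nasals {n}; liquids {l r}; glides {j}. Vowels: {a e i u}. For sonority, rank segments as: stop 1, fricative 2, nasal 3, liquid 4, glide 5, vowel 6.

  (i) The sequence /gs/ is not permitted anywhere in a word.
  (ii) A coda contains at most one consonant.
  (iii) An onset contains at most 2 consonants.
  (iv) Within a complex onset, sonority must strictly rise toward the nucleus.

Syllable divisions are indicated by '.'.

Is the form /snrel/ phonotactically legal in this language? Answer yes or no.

/snrel/ — violates constraint (iii): syllable 1 onset /snr/ has 3 consonants (> 2) → phonotactically illegal

no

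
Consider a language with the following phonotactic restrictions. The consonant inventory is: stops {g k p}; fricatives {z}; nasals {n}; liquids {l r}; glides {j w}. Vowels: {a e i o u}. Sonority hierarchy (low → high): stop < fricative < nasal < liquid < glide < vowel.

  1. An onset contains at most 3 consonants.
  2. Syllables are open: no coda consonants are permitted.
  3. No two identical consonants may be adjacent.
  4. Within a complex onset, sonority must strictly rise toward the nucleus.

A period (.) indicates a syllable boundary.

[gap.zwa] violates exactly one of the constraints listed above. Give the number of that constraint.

[gap.zwa]: syllable 1 coda /p/ has 1 consonant (> 0).
This is a violation of constraint 2: "Syllables are open: no coda consonants are permitted."
The remaining constraints (1, 3, 4) are satisfied.

2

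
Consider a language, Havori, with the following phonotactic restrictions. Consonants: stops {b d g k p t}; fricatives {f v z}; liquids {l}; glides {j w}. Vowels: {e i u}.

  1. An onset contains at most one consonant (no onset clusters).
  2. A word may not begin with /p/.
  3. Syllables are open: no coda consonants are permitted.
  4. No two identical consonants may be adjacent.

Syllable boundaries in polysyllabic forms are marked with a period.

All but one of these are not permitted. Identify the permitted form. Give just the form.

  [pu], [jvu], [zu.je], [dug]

[zu.je]

[pu] — violates constraint 2: word begins with /p/ → not permitted
[jvu] — violates constraint 1: syllable 1 onset /jv/ has 2 consonants (> 1) → not permitted
[zu.je] — σ1 onset /z/, coda /∅/ ok; σ2 onset /j/, coda /∅/ ok → permitted
[dug] — violates constraint 3: syllable 1 coda /g/ has 1 consonant (> 0) → not permitted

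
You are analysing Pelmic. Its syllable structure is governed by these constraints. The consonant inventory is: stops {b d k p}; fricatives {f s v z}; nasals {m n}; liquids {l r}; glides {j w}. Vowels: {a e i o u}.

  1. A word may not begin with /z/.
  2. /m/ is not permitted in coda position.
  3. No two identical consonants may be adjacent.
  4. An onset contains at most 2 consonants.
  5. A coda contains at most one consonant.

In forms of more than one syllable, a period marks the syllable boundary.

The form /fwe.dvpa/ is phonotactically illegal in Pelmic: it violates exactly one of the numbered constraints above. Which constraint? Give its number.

/fwe.dvpa/: syllable 2 onset /dvp/ has 3 consonants (> 2).
This is a violation of constraint 4: "An onset contains at most 2 consonants."
The remaining constraints (1, 2, 3, 5) are satisfied.

4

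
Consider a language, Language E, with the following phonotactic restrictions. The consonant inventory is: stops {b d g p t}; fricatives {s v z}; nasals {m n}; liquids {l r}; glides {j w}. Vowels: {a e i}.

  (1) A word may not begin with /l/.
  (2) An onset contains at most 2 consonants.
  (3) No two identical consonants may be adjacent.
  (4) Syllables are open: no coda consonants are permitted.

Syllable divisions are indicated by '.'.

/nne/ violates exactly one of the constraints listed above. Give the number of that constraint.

/nne/: adjacent identical consonants /nn/.
This is a violation of constraint 3: "No two identical consonants may be adjacent."
The remaining constraints (1, 2, 4) are satisfied.

3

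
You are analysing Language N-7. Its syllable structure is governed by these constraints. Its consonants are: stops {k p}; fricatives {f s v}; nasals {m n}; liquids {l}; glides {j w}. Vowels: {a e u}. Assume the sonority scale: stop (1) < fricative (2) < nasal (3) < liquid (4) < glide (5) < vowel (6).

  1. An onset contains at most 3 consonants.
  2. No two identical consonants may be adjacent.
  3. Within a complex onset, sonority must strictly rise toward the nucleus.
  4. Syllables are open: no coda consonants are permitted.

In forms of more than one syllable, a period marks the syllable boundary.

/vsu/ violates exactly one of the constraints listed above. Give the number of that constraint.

/vsu/: syllable 1 onset /vs/: /v/ (fricative, 2) → /s/ (fricative, 2) does not rise.
This is a violation of constraint 3: "Within a complex onset, sonority must strictly rise toward the nucleus."
The remaining constraints (1, 2, 4) are satisfied.

3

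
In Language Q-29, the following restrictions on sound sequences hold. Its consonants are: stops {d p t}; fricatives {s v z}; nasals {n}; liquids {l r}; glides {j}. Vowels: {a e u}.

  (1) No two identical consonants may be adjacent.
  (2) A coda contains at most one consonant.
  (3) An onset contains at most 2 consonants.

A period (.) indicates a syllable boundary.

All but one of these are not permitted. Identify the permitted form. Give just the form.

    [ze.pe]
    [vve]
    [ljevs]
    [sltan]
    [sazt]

[ze.pe]

[ze.pe] — σ1 onset /z/, coda /∅/ ok; σ2 onset /p/, coda /∅/ ok → permitted
[vve] — violates constraint 1: adjacent identical consonants /vv/ → not permitted
[ljevs] — violates constraint 2: syllable 1 coda /vs/ has 2 consonants (> 1) → not permitted
[sltan] — violates constraint 3: syllable 1 onset /slt/ has 3 consonants (> 2) → not permitted
[sazt] — violates constraint 2: syllable 1 coda /zt/ has 2 consonants (> 1) → not permitted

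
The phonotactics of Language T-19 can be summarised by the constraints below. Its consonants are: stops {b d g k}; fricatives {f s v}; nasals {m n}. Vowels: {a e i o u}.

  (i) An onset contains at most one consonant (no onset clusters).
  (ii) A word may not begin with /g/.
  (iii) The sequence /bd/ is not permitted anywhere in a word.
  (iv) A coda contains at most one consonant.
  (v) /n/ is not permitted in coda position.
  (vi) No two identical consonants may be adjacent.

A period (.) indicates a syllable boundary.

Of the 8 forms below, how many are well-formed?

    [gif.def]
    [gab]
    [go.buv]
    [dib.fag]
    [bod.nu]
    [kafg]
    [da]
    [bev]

4

[gif.def] — violates constraint (ii): word begins with /g/ → ill-formed
[gab] — violates constraint (ii): word begins with /g/ → ill-formed
[go.buv] — violates constraint (ii): word begins with /g/ → ill-formed
[dib.fag] — σ1 onset /d/, coda /b/ ok; σ2 onset /f/, coda /g/ ok → well-formed
[bod.nu] — σ1 onset /b/, coda /d/ ok; σ2 onset /n/, coda /∅/ ok → well-formed
[kafg] — violates constraint (iv): syllable 1 coda /fg/ has 2 consonants (> 1) → ill-formed
[da] — σ1 onset /d/, coda /∅/ ok → well-formed
[bev] — σ1 onset /b/, coda /v/ ok → well-formed
Well-formed: [dib.fag], [bod.nu], [da], [bev] → 4.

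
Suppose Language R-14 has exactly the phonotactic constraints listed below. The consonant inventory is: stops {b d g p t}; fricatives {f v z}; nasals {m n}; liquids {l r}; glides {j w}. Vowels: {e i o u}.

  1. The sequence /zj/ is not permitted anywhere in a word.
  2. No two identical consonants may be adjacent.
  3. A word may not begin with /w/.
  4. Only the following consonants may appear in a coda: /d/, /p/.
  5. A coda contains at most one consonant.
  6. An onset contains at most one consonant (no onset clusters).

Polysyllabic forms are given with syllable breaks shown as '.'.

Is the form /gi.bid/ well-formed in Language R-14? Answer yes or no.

/gi.bid/ — σ1 onset /g/, coda /∅/ ok; σ2 onset /b/, coda /d/ ok → well-formed

yes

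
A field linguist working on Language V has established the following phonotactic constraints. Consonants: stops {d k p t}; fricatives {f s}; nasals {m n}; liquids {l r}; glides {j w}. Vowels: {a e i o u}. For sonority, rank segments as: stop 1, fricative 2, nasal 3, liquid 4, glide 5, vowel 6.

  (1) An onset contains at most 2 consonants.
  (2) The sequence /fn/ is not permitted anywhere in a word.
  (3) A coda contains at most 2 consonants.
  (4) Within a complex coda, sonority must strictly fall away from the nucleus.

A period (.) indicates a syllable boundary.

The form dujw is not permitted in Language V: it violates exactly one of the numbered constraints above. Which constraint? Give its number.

4

dujw: syllable 1 coda /jw/: /j/ (glide, 5) → /w/ (glide, 5) does not fall.
This is a violation of constraint 4: "Within a complex coda, sonority must strictly fall away from the nucleus."
The remaining constraints (1, 2, 3) are satisfied.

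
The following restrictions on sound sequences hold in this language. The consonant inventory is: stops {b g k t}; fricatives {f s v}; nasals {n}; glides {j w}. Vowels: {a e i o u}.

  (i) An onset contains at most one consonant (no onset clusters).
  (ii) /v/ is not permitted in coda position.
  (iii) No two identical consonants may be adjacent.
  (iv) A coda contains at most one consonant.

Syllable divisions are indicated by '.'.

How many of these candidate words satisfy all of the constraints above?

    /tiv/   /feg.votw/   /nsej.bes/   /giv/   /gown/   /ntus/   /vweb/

/tiv/ — violates constraint (ii): syllable 1 coda contains /v/ → illicit
/feg.votw/ — violates constraint (iv): syllable 2 coda /tw/ has 2 consonants (> 1) → illicit
/nsej.bes/ — violates constraint (i): syllable 1 onset /ns/ has 2 consonants (> 1) → illicit
/giv/ — violates constraint (ii): syllable 1 coda contains /v/ → illicit
/gown/ — violates constraint (iv): syllable 1 coda /wn/ has 2 consonants (> 1) → illicit
/ntus/ — violates constraint (i): syllable 1 onset /nt/ has 2 consonants (> 1) → illicit
/vweb/ — violates constraint (i): syllable 1 onset /vw/ has 2 consonants (> 1) → illicit
No form is licit → 0.

0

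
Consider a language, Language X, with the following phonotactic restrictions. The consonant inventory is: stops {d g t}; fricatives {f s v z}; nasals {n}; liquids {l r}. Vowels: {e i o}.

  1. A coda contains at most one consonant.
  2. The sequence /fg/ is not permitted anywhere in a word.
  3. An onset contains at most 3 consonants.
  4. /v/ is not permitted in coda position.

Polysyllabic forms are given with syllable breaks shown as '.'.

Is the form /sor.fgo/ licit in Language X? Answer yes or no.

no

/sor.fgo/ — violates constraint 2: contains banned sequence /fg/ → illicit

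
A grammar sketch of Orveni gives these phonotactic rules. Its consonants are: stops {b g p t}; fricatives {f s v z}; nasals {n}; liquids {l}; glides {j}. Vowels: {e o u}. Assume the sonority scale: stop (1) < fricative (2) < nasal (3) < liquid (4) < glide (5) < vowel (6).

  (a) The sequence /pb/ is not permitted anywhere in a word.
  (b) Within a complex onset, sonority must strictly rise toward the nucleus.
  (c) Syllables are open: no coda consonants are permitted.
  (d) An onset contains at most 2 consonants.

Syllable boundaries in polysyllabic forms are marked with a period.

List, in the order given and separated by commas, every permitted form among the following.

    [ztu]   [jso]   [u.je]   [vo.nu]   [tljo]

[u.je], [vo.nu]

[ztu] — violates constraint (b): syllable 1 onset /zt/: /z/ (fricative, 2) → /t/ (stop, 1) does not rise → not permitted
[jso] — violates constraint (b): syllable 1 onset /js/: /j/ (glide, 5) → /s/ (fricative, 2) does not rise → not permitted
[u.je] — σ1 onset /∅/, coda /∅/ ok; σ2 onset /j/, coda /∅/ ok → permitted
[vo.nu] — σ1 onset /v/, coda /∅/ ok; σ2 onset /n/, coda /∅/ ok → permitted
[tljo] — violates constraint (d): syllable 1 onset /tlj/ has 3 consonants (> 2) → not permitted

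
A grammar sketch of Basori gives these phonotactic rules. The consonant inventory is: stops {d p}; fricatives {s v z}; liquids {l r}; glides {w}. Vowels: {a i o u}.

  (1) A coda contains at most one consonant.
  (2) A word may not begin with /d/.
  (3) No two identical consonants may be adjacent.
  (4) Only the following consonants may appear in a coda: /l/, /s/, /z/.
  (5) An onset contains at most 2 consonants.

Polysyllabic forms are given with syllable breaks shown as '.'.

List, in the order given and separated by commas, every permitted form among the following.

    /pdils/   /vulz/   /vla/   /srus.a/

/pdils/ — violates constraint 1: syllable 1 coda /ls/ has 2 consonants (> 1) → not permitted
/vulz/ — violates constraint 1: syllable 1 coda /lz/ has 2 consonants (> 1) → not permitted
/vla/ — σ1 onset /vl/ (2C), coda /∅/ ok → permitted
/srus.a/ — σ1 onset /sr/ (2C), coda /s/ ok; σ2 onset /∅/, coda /∅/ ok → permitted

/vla/, /srus.a/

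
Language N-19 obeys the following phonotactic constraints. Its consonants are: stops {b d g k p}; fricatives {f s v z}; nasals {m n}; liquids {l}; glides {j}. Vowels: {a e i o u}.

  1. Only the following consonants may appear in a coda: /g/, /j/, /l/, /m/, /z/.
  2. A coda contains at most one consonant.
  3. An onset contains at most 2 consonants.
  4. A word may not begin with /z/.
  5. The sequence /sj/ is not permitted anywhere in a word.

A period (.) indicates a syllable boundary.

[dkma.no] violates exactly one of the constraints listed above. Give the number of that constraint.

[dkma.no]: syllable 1 onset /dkm/ has 3 consonants (> 2).
This is a violation of constraint 3: "An onset contains at most 2 consonants."
The remaining constraints (1, 2, 4, 5) are satisfied.

3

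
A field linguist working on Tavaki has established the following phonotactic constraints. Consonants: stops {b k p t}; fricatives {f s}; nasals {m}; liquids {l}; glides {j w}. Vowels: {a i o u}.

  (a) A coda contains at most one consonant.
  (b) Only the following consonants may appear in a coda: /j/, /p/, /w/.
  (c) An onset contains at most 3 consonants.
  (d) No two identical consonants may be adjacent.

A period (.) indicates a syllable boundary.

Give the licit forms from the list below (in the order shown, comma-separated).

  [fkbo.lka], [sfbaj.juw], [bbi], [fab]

[fkbo.lka] — σ1 onset /fkb/ (3C), coda /∅/ ok; σ2 onset /lk/ (2C), coda /∅/ ok → licit
[sfbaj.juw] — violates constraint (d): adjacent identical consonants /jj/ → illicit
[bbi] — violates constraint (d): adjacent identical consonants /bb/ → illicit
[fab] — violates constraint (b): syllable 1 coda contains /b/, which is not a licensed coda consonant → illicit

[fkbo.lka]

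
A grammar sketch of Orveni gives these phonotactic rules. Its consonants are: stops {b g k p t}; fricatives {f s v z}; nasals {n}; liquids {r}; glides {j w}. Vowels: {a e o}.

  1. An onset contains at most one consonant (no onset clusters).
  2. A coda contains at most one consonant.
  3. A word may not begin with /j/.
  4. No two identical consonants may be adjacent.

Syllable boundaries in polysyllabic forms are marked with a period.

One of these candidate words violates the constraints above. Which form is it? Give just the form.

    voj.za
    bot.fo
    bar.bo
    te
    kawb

voj.za — σ1 onset /v/, coda /j/ ok; σ2 onset /z/, coda /∅/ ok → licit
bot.fo — σ1 onset /b/, coda /t/ ok; σ2 onset /f/, coda /∅/ ok → licit
bar.bo — σ1 onset /b/, coda /r/ ok; σ2 onset /b/, coda /∅/ ok → licit
te — σ1 onset /t/, coda /∅/ ok → licit
kawb — violates constraint 2: syllable 1 coda /wb/ has 2 consonants (> 1) → illicit

kawb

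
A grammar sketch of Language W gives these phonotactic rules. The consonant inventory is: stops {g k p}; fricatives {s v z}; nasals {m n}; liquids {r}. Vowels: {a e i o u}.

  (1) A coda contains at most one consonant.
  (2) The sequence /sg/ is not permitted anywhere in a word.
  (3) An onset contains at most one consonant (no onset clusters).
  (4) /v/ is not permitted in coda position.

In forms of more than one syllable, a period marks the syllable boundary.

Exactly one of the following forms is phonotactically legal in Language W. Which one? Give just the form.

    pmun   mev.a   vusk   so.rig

so.rig

pmun — violates constraint 3: syllable 1 onset /pm/ has 2 consonants (> 1) → phonotactically illegal
mev.a — violates constraint 4: syllable 1 coda contains /v/ → phonotactically illegal
vusk — violates constraint 1: syllable 1 coda /sk/ has 2 consonants (> 1) → phonotactically illegal
so.rig — σ1 onset /s/, coda /∅/ ok; σ2 onset /r/, coda /g/ ok → phonotactically legal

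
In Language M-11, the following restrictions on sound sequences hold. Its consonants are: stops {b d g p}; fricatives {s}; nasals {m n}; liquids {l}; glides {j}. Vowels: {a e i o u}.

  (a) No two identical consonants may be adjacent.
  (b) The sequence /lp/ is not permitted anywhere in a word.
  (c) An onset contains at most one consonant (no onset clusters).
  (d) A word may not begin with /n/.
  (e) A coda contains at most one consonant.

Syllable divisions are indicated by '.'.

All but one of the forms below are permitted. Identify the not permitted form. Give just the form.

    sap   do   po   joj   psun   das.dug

sap — σ1 onset /s/, coda /p/ ok → permitted
do — σ1 onset /d/, coda /∅/ ok → permitted
po — σ1 onset /p/, coda /∅/ ok → permitted
joj — σ1 onset /j/, coda /j/ ok → permitted
psun — violates constraint (c): syllable 1 onset /ps/ has 2 consonants (> 1) → not permitted
das.dug — σ1 onset /d/, coda /s/ ok; σ2 onset /d/, coda /g/ ok → permitted

psun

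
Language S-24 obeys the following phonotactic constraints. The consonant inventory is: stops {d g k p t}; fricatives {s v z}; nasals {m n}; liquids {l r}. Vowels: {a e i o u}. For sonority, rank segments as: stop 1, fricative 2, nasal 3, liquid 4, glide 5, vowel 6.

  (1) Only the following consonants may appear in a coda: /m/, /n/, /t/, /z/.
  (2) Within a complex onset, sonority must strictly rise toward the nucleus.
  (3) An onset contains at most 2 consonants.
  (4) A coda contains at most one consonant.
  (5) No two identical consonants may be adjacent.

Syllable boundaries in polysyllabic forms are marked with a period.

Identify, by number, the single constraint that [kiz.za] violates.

5

[kiz.za]: adjacent identical consonants /zz/.
This is a violation of constraint 5: "No two identical consonants may be adjacent."
The remaining constraints (1, 2, 3, 4) are satisfied.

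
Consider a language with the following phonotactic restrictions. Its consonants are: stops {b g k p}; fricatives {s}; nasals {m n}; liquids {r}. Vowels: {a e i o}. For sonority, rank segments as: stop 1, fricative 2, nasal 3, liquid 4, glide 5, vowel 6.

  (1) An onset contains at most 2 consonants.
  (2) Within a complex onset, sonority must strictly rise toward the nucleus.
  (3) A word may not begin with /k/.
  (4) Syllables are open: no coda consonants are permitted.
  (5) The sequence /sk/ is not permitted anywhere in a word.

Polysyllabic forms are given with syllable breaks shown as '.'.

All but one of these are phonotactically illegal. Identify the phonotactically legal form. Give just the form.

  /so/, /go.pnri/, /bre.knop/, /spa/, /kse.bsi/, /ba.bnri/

/so/

/so/ — σ1 onset /s/, coda /∅/ ok → phonotactically legal
/go.pnri/ — violates constraint 1: syllable 2 onset /pnr/ has 3 consonants (> 2) → phonotactically illegal
/bre.knop/ — violates constraint 4: syllable 2 coda /p/ has 1 consonant (> 0) → phonotactically illegal
/spa/ — violates constraint 2: syllable 1 onset /sp/: /s/ (fricative, 2) → /p/ (stop, 1) does not rise → phonotactically illegal
/kse.bsi/ — violates constraint 3: word begins with /k/ → phonotactically illegal
/ba.bnri/ — violates constraint 1: syllable 2 onset /bnr/ has 3 consonants (> 2) → phonotactically illegal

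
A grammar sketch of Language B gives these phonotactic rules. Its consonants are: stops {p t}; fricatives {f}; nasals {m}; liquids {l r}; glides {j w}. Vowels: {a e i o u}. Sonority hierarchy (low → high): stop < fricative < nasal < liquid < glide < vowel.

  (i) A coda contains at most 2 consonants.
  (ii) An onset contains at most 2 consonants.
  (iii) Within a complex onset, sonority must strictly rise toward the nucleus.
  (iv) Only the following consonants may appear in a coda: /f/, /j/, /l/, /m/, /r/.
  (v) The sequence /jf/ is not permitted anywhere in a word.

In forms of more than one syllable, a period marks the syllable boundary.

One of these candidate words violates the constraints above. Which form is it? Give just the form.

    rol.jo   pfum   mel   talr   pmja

rol.jo — σ1 onset /r/, coda /l/ ok; σ2 onset /j/, coda /∅/ ok → phonotactically legal
pfum — σ1 onset /pf/ (1→2 rises), coda /m/ ok → phonotactically legal
mel — σ1 onset /m/, coda /l/ ok → phonotactically legal
talr — σ1 onset /t/, coda /lr/ (2C) ok → phonotactically legal
pmja — violates constraint (ii): syllable 1 onset /pmj/ has 3 consonants (> 2) → phonotactically illegal

pmja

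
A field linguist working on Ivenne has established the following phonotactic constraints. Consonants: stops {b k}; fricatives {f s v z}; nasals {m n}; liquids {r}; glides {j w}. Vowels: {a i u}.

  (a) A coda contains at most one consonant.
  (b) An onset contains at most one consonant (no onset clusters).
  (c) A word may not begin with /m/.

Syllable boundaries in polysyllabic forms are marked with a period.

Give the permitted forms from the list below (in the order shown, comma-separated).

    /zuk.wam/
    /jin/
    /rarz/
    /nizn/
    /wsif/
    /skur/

/zuk.wam/, /jin/

/zuk.wam/ — σ1 onset /z/, coda /k/ ok; σ2 onset /w/, coda /m/ ok → permitted
/jin/ — σ1 onset /j/, coda /n/ ok → permitted
/rarz/ — violates constraint (a): syllable 1 coda /rz/ has 2 consonants (> 1) → not permitted
/nizn/ — violates constraint (a): syllable 1 coda /zn/ has 2 consonants (> 1) → not permitted
/wsif/ — violates constraint (b): syllable 1 onset /ws/ has 2 consonants (> 1) → not permitted
/skur/ — violates constraint (b): syllable 1 onset /sk/ has 2 consonants (> 1) → not permitted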